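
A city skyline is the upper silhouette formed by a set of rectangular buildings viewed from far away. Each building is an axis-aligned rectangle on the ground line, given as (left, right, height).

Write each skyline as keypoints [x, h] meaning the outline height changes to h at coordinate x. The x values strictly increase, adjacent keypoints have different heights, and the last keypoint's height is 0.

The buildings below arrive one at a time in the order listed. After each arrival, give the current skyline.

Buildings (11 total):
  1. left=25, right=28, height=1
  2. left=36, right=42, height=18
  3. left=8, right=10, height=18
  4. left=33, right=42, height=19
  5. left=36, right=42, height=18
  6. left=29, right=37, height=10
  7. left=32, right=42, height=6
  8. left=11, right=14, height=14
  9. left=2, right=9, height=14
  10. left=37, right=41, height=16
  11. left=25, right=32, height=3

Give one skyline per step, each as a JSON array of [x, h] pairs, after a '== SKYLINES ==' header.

== SKYLINES ==
[[25,1],[28,0]]
[[25,1],[28,0],[36,18],[42,0]]
[[8,18],[10,0],[25,1],[28,0],[36,18],[42,0]]
[[8,18],[10,0],[25,1],[28,0],[33,19],[42,0]]
[[8,18],[10,0],[25,1],[28,0],[33,19],[42,0]]
[[8,18],[10,0],[25,1],[28,0],[29,10],[33,19],[42,0]]
[[8,18],[10,0],[25,1],[28,0],[29,10],[33,19],[42,0]]
[[8,18],[10,0],[11,14],[14,0],[25,1],[28,0],[29,10],[33,19],[42,0]]
[[2,14],[8,18],[10,0],[11,14],[14,0],[25,1],[28,0],[29,10],[33,19],[42,0]]
[[2,14],[8,18],[10,0],[11,14],[14,0],[25,1],[28,0],[29,10],[33,19],[42,0]]
[[2,14],[8,18],[10,0],[11,14],[14,0],[25,3],[29,10],[33,19],[42,0]]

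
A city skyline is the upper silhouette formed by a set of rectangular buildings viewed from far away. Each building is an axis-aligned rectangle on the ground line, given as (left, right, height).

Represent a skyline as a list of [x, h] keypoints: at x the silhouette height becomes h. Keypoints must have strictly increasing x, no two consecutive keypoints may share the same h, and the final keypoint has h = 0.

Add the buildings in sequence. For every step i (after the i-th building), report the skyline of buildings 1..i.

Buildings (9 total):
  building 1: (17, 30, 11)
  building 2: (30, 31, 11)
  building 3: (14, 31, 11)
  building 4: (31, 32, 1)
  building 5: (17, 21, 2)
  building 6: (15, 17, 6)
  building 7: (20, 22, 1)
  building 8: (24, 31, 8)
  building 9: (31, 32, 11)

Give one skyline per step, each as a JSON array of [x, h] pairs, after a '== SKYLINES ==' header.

== SKYLINES ==
[[17,11],[30,0]]
[[17,11],[31,0]]
[[14,11],[31,0]]
[[14,11],[31,1],[32,0]]
[[14,11],[31,1],[32,0]]
[[14,11],[31,1],[32,0]]
[[14,11],[31,1],[32,0]]
[[14,11],[31,1],[32,0]]
[[14,11],[32,0]]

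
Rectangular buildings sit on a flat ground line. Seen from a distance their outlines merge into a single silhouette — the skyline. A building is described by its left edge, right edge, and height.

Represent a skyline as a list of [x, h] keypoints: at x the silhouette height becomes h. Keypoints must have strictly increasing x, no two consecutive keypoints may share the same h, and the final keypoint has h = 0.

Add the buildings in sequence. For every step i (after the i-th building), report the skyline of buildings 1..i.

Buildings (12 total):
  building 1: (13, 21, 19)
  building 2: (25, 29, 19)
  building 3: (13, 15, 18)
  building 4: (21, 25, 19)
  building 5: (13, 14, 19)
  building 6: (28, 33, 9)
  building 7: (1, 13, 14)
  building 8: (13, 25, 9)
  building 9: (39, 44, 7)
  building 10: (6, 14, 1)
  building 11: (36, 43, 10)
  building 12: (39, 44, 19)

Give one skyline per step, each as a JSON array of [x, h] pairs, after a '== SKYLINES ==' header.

== SKYLINES ==
[[13,19],[21,0]]
[[13,19],[21,0],[25,19],[29,0]]
[[13,19],[21,0],[25,19],[29,0]]
[[13,19],[29,0]]
[[13,19],[29,0]]
[[13,19],[29,9],[33,0]]
[[1,14],[13,19],[29,9],[33,0]]
[[1,14],[13,19],[29,9],[33,0]]
[[1,14],[13,19],[29,9],[33,0],[39,7],[44,0]]
[[1,14],[13,19],[29,9],[33,0],[39,7],[44,0]]
[[1,14],[13,19],[29,9],[33,0],[36,10],[43,7],[44,0]]
[[1,14],[13,19],[29,9],[33,0],[36,10],[39,19],[44,0]]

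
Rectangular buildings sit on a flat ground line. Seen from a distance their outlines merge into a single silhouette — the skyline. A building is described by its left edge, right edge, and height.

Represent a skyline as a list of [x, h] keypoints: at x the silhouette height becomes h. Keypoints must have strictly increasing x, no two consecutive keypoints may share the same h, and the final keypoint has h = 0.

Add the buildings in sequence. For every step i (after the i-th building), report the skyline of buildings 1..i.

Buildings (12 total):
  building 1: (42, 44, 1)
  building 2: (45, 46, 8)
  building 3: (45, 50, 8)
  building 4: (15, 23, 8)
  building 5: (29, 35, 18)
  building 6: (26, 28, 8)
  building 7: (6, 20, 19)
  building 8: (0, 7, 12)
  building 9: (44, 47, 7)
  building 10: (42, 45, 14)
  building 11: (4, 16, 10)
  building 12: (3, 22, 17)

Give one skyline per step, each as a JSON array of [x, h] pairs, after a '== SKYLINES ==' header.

== SKYLINES ==
[[42,1],[44,0]]
[[42,1],[44,0],[45,8],[46,0]]
[[42,1],[44,0],[45,8],[50,0]]
[[15,8],[23,0],[42,1],[44,0],[45,8],[50,0]]
[[15,8],[23,0],[29,18],[35,0],[42,1],[44,0],[45,8],[50,0]]
[[15,8],[23,0],[26,8],[28,0],[29,18],[35,0],[42,1],[44,0],[45,8],[50,0]]
[[6,19],[20,8],[23,0],[26,8],[28,0],[29,18],[35,0],[42,1],[44,0],[45,8],[50,0]]
[[0,12],[6,19],[20,8],[23,0],[26,8],[28,0],[29,18],[35,0],[42,1],[44,0],[45,8],[50,0]]
[[0,12],[6,19],[20,8],[23,0],[26,8],[28,0],[29,18],[35,0],[42,1],[44,7],[45,8],[50,0]]
[[0,12],[6,19],[20,8],[23,0],[26,8],[28,0],[29,18],[35,0],[42,14],[45,8],[50,0]]
[[0,12],[6,19],[20,8],[23,0],[26,8],[28,0],[29,18],[35,0],[42,14],[45,8],[50,0]]
[[0,12],[3,17],[6,19],[20,17],[22,8],[23,0],[26,8],[28,0],[29,18],[35,0],[42,14],[45,8],[50,0]]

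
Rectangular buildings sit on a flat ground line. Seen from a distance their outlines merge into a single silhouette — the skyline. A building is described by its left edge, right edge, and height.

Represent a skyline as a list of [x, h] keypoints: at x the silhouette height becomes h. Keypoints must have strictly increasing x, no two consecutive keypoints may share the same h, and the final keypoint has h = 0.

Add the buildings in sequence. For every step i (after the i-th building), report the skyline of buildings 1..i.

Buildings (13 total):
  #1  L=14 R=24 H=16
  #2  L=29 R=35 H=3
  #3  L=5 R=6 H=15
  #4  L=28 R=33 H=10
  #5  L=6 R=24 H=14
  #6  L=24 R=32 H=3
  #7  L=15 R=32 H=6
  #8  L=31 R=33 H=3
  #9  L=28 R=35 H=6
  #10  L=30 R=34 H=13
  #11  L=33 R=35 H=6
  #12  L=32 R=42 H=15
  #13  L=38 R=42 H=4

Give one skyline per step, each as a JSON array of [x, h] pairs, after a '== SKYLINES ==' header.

== SKYLINES ==
[[14,16],[24,0]]
[[14,16],[24,0],[29,3],[35,0]]
[[5,15],[6,0],[14,16],[24,0],[29,3],[35,0]]
[[5,15],[6,0],[14,16],[24,0],[28,10],[33,3],[35,0]]
[[5,15],[6,14],[14,16],[24,0],[28,10],[33,3],[35,0]]
[[5,15],[6,14],[14,16],[24,3],[28,10],[33,3],[35,0]]
[[5,15],[6,14],[14,16],[24,6],[28,10],[33,3],[35,0]]
[[5,15],[6,14],[14,16],[24,6],[28,10],[33,3],[35,0]]
[[5,15],[6,14],[14,16],[24,6],[28,10],[33,6],[35,0]]
[[5,15],[6,14],[14,16],[24,6],[28,10],[30,13],[34,6],[35,0]]
[[5,15],[6,14],[14,16],[24,6],[28,10],[30,13],[34,6],[35,0]]
[[5,15],[6,14],[14,16],[24,6],[28,10],[30,13],[32,15],[42,0]]
[[5,15],[6,14],[14,16],[24,6],[28,10],[30,13],[32,15],[42,0]]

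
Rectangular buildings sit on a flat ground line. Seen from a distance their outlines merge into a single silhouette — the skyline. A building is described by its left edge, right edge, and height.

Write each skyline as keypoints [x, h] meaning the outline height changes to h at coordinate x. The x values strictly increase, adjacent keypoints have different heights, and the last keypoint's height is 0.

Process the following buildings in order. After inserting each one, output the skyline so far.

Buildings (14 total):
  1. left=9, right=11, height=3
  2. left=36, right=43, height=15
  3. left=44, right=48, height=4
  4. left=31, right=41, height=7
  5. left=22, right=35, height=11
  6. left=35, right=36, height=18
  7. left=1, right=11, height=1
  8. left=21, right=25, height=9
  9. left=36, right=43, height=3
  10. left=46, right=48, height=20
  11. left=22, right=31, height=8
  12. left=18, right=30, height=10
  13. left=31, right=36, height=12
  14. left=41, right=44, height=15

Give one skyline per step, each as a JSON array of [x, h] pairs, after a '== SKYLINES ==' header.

== SKYLINES ==
[[9,3],[11,0]]
[[9,3],[11,0],[36,15],[43,0]]
[[9,3],[11,0],[36,15],[43,0],[44,4],[48,0]]
[[9,3],[11,0],[31,7],[36,15],[43,0],[44,4],[48,0]]
[[9,3],[11,0],[22,11],[35,7],[36,15],[43,0],[44,4],[48,0]]
[[9,3],[11,0],[22,11],[35,18],[36,15],[43,0],[44,4],[48,0]]
[[1,1],[9,3],[11,0],[22,11],[35,18],[36,15],[43,0],[44,4],[48,0]]
[[1,1],[9,3],[11,0],[21,9],[22,11],[35,18],[36,15],[43,0],[44,4],[48,0]]
[[1,1],[9,3],[11,0],[21,9],[22,11],[35,18],[36,15],[43,0],[44,4],[48,0]]
[[1,1],[9,3],[11,0],[21,9],[22,11],[35,18],[36,15],[43,0],[44,4],[46,20],[48,0]]
[[1,1],[9,3],[11,0],[21,9],[22,11],[35,18],[36,15],[43,0],[44,4],[46,20],[48,0]]
[[1,1],[9,3],[11,0],[18,10],[22,11],[35,18],[36,15],[43,0],[44,4],[46,20],[48,0]]
[[1,1],[9,3],[11,0],[18,10],[22,11],[31,12],[35,18],[36,15],[43,0],[44,4],[46,20],[48,0]]
[[1,1],[9,3],[11,0],[18,10],[22,11],[31,12],[35,18],[36,15],[44,4],[46,20],[48,0]]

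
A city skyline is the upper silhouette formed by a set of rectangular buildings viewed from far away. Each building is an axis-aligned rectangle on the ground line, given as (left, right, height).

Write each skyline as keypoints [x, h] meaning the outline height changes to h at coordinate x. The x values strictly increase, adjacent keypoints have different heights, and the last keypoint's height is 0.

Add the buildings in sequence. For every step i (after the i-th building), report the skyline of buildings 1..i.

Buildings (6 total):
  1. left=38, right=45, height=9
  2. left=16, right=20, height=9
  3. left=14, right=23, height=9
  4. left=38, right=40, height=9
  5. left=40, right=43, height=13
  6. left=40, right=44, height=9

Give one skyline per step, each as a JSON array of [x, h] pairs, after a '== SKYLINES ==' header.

== SKYLINES ==
[[38,9],[45,0]]
[[16,9],[20,0],[38,9],[45,0]]
[[14,9],[23,0],[38,9],[45,0]]
[[14,9],[23,0],[38,9],[45,0]]
[[14,9],[23,0],[38,9],[40,13],[43,9],[45,0]]
[[14,9],[23,0],[38,9],[40,13],[43,9],[45,0]]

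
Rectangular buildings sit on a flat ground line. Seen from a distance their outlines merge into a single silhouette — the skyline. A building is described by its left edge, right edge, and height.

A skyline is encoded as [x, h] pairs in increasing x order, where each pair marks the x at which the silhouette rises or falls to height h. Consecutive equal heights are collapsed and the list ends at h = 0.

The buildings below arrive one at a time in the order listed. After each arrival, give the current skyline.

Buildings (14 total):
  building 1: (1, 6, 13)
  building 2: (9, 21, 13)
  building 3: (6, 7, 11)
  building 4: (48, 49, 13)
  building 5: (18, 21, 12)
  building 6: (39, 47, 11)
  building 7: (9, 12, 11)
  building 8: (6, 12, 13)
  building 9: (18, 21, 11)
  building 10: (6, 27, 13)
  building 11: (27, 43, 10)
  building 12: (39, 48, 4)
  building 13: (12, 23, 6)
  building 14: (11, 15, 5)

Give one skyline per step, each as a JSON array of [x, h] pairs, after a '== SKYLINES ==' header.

== SKYLINES ==
[[1,13],[6,0]]
[[1,13],[6,0],[9,13],[21,0]]
[[1,13],[6,11],[7,0],[9,13],[21,0]]
[[1,13],[6,11],[7,0],[9,13],[21,0],[48,13],[49,0]]
[[1,13],[6,11],[7,0],[9,13],[21,0],[48,13],[49,0]]
[[1,13],[6,11],[7,0],[9,13],[21,0],[39,11],[47,0],[48,13],[49,0]]
[[1,13],[6,11],[7,0],[9,13],[21,0],[39,11],[47,0],[48,13],[49,0]]
[[1,13],[21,0],[39,11],[47,0],[48,13],[49,0]]
[[1,13],[21,0],[39,11],[47,0],[48,13],[49,0]]
[[1,13],[27,0],[39,11],[47,0],[48,13],[49,0]]
[[1,13],[27,10],[39,11],[47,0],[48,13],[49,0]]
[[1,13],[27,10],[39,11],[47,4],[48,13],[49,0]]
[[1,13],[27,10],[39,11],[47,4],[48,13],[49,0]]
[[1,13],[27,10],[39,11],[47,4],[48,13],[49,0]]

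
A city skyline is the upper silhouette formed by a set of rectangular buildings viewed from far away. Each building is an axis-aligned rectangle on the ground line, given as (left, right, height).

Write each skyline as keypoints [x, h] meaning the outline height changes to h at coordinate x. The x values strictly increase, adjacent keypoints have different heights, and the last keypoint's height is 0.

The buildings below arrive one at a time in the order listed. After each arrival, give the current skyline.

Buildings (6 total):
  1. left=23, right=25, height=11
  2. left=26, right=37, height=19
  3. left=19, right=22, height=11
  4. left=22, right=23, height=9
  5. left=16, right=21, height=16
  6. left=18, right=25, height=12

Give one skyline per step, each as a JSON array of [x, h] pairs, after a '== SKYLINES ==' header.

== SKYLINES ==
[[23,11],[25,0]]
[[23,11],[25,0],[26,19],[37,0]]
[[19,11],[22,0],[23,11],[25,0],[26,19],[37,0]]
[[19,11],[22,9],[23,11],[25,0],[26,19],[37,0]]
[[16,16],[21,11],[22,9],[23,11],[25,0],[26,19],[37,0]]
[[16,16],[21,12],[25,0],[26,19],[37,0]]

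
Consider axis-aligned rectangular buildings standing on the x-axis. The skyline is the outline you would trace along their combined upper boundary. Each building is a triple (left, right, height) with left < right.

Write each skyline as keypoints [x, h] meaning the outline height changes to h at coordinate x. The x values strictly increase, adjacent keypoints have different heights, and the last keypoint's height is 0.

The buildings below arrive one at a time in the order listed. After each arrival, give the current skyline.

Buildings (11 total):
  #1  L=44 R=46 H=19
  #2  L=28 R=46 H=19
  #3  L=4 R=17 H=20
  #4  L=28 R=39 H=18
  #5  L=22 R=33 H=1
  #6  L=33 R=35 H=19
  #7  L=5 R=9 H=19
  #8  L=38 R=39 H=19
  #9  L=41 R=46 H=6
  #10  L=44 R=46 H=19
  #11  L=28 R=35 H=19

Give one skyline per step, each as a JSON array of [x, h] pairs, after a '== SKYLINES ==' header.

== SKYLINES ==
[[44,19],[46,0]]
[[28,19],[46,0]]
[[4,20],[17,0],[28,19],[46,0]]
[[4,20],[17,0],[28,19],[46,0]]
[[4,20],[17,0],[22,1],[28,19],[46,0]]
[[4,20],[17,0],[22,1],[28,19],[46,0]]
[[4,20],[17,0],[22,1],[28,19],[46,0]]
[[4,20],[17,0],[22,1],[28,19],[46,0]]
[[4,20],[17,0],[22,1],[28,19],[46,0]]
[[4,20],[17,0],[22,1],[28,19],[46,0]]
[[4,20],[17,0],[22,1],[28,19],[46,0]]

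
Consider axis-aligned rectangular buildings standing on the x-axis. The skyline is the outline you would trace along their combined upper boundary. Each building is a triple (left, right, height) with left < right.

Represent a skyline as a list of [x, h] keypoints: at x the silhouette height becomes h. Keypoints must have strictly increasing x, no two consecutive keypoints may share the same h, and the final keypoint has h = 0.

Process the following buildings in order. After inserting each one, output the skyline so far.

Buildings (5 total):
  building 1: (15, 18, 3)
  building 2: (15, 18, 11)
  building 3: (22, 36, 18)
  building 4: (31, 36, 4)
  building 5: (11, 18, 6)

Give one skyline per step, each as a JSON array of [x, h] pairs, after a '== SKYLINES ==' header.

== SKYLINES ==
[[15,3],[18,0]]
[[15,11],[18,0]]
[[15,11],[18,0],[22,18],[36,0]]
[[15,11],[18,0],[22,18],[36,0]]
[[11,6],[15,11],[18,0],[22,18],[36,0]]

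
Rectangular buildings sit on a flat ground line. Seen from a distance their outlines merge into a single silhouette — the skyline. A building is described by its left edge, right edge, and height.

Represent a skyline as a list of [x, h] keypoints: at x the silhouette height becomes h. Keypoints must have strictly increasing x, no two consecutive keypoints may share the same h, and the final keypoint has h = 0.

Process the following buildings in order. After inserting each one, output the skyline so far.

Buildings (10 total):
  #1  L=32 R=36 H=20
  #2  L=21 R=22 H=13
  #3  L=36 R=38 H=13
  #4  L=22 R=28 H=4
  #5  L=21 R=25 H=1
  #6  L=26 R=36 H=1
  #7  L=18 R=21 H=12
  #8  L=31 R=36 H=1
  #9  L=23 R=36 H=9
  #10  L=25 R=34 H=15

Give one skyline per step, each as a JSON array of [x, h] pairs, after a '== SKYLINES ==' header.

== SKYLINES ==
[[32,20],[36,0]]
[[21,13],[22,0],[32,20],[36,0]]
[[21,13],[22,0],[32,20],[36,13],[38,0]]
[[21,13],[22,4],[28,0],[32,20],[36,13],[38,0]]
[[21,13],[22,4],[28,0],[32,20],[36,13],[38,0]]
[[21,13],[22,4],[28,1],[32,20],[36,13],[38,0]]
[[18,12],[21,13],[22,4],[28,1],[32,20],[36,13],[38,0]]
[[18,12],[21,13],[22,4],[28,1],[32,20],[36,13],[38,0]]
[[18,12],[21,13],[22,4],[23,9],[32,20],[36,13],[38,0]]
[[18,12],[21,13],[22,4],[23,9],[25,15],[32,20],[36,13],[38,0]]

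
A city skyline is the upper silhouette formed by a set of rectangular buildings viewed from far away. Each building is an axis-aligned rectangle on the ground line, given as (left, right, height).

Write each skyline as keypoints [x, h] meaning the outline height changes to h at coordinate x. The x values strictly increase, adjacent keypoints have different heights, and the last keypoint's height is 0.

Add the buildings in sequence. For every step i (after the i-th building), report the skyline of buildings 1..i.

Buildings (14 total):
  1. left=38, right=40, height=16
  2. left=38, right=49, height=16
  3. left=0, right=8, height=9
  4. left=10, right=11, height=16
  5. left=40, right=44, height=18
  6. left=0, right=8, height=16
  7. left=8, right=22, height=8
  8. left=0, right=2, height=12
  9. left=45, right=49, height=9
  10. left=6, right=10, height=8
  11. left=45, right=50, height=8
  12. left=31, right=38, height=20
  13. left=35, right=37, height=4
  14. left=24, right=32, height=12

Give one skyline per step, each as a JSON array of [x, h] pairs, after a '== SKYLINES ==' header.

== SKYLINES ==
[[38,16],[40,0]]
[[38,16],[49,0]]
[[0,9],[8,0],[38,16],[49,0]]
[[0,9],[8,0],[10,16],[11,0],[38,16],[49,0]]
[[0,9],[8,0],[10,16],[11,0],[38,16],[40,18],[44,16],[49,0]]
[[0,16],[8,0],[10,16],[11,0],[38,16],[40,18],[44,16],[49,0]]
[[0,16],[8,8],[10,16],[11,8],[22,0],[38,16],[40,18],[44,16],[49,0]]
[[0,16],[8,8],[10,16],[11,8],[22,0],[38,16],[40,18],[44,16],[49,0]]
[[0,16],[8,8],[10,16],[11,8],[22,0],[38,16],[40,18],[44,16],[49,0]]
[[0,16],[8,8],[10,16],[11,8],[22,0],[38,16],[40,18],[44,16],[49,0]]
[[0,16],[8,8],[10,16],[11,8],[22,0],[38,16],[40,18],[44,16],[49,8],[50,0]]
[[0,16],[8,8],[10,16],[11,8],[22,0],[31,20],[38,16],[40,18],[44,16],[49,8],[50,0]]
[[0,16],[8,8],[10,16],[11,8],[22,0],[31,20],[38,16],[40,18],[44,16],[49,8],[50,0]]
[[0,16],[8,8],[10,16],[11,8],[22,0],[24,12],[31,20],[38,16],[40,18],[44,16],[49,8],[50,0]]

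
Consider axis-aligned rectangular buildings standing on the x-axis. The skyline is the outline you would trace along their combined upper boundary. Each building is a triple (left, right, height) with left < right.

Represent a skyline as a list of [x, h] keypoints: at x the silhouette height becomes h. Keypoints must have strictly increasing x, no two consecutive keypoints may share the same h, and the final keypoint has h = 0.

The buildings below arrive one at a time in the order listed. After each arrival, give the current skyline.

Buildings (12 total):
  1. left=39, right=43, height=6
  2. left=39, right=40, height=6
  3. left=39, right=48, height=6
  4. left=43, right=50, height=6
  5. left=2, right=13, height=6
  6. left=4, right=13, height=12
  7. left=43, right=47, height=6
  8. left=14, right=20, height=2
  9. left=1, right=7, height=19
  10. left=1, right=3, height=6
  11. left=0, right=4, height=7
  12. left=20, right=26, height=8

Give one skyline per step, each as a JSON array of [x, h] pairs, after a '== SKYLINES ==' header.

== SKYLINES ==
[[39,6],[43,0]]
[[39,6],[43,0]]
[[39,6],[48,0]]
[[39,6],[50,0]]
[[2,6],[13,0],[39,6],[50,0]]
[[2,6],[4,12],[13,0],[39,6],[50,0]]
[[2,6],[4,12],[13,0],[39,6],[50,0]]
[[2,6],[4,12],[13,0],[14,2],[20,0],[39,6],[50,0]]
[[1,19],[7,12],[13,0],[14,2],[20,0],[39,6],[50,0]]
[[1,19],[7,12],[13,0],[14,2],[20,0],[39,6],[50,0]]
[[0,7],[1,19],[7,12],[13,0],[14,2],[20,0],[39,6],[50,0]]
[[0,7],[1,19],[7,12],[13,0],[14,2],[20,8],[26,0],[39,6],[50,0]]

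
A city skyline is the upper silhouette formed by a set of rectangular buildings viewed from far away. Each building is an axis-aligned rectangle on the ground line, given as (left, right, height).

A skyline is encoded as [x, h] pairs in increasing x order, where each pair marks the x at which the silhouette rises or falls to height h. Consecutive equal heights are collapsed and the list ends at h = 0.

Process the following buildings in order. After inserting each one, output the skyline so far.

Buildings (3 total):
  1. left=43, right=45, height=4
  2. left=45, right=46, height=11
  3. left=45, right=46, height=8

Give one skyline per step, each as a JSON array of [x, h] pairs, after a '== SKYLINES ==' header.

== SKYLINES ==
[[43,4],[45,0]]
[[43,4],[45,11],[46,0]]
[[43,4],[45,11],[46,0]]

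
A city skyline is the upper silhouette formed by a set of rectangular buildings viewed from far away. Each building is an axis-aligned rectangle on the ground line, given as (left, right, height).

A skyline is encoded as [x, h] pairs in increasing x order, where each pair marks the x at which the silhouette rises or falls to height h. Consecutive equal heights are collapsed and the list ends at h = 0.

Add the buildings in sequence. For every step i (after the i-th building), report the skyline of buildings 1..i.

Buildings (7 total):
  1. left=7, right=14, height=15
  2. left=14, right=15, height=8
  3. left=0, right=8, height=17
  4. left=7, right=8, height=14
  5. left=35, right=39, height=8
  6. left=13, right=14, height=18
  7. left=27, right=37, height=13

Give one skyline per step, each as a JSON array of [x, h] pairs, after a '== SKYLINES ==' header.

== SKYLINES ==
[[7,15],[14,0]]
[[7,15],[14,8],[15,0]]
[[0,17],[8,15],[14,8],[15,0]]
[[0,17],[8,15],[14,8],[15,0]]
[[0,17],[8,15],[14,8],[15,0],[35,8],[39,0]]
[[0,17],[8,15],[13,18],[14,8],[15,0],[35,8],[39,0]]
[[0,17],[8,15],[13,18],[14,8],[15,0],[27,13],[37,8],[39,0]]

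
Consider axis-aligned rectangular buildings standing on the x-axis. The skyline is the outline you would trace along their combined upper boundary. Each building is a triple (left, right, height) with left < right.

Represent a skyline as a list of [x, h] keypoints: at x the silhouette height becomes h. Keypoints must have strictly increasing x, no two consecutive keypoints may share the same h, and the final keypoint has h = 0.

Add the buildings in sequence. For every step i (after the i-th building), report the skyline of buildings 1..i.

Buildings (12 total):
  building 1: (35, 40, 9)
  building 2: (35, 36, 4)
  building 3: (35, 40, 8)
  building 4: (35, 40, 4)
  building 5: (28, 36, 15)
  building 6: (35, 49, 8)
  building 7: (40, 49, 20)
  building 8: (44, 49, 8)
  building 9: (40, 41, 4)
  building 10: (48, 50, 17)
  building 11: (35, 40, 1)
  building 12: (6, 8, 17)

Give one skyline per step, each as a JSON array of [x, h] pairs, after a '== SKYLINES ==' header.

== SKYLINES ==
[[35,9],[40,0]]
[[35,9],[40,0]]
[[35,9],[40,0]]
[[35,9],[40,0]]
[[28,15],[36,9],[40,0]]
[[28,15],[36,9],[40,8],[49,0]]
[[28,15],[36,9],[40,20],[49,0]]
[[28,15],[36,9],[40,20],[49,0]]
[[28,15],[36,9],[40,20],[49,0]]
[[28,15],[36,9],[40,20],[49,17],[50,0]]
[[28,15],[36,9],[40,20],[49,17],[50,0]]
[[6,17],[8,0],[28,15],[36,9],[40,20],[49,17],[50,0]]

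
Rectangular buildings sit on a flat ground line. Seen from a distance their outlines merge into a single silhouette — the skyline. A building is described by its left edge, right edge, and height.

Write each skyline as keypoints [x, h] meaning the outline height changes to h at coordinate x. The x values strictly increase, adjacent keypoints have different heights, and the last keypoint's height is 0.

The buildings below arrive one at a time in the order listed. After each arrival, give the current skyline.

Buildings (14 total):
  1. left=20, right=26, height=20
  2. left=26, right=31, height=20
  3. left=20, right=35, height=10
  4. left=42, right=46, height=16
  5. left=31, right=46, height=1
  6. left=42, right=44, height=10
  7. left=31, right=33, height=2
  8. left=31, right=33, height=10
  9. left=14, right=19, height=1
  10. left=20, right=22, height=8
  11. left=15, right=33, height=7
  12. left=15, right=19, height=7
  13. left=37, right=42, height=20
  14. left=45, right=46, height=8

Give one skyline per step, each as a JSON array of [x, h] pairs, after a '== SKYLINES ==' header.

== SKYLINES ==
[[20,20],[26,0]]
[[20,20],[31,0]]
[[20,20],[31,10],[35,0]]
[[20,20],[31,10],[35,0],[42,16],[46,0]]
[[20,20],[31,10],[35,1],[42,16],[46,0]]
[[20,20],[31,10],[35,1],[42,16],[46,0]]
[[20,20],[31,10],[35,1],[42,16],[46,0]]
[[20,20],[31,10],[35,1],[42,16],[46,0]]
[[14,1],[19,0],[20,20],[31,10],[35,1],[42,16],[46,0]]
[[14,1],[19,0],[20,20],[31,10],[35,1],[42,16],[46,0]]
[[14,1],[15,7],[20,20],[31,10],[35,1],[42,16],[46,0]]
[[14,1],[15,7],[20,20],[31,10],[35,1],[42,16],[46,0]]
[[14,1],[15,7],[20,20],[31,10],[35,1],[37,20],[42,16],[46,0]]
[[14,1],[15,7],[20,20],[31,10],[35,1],[37,20],[42,16],[46,0]]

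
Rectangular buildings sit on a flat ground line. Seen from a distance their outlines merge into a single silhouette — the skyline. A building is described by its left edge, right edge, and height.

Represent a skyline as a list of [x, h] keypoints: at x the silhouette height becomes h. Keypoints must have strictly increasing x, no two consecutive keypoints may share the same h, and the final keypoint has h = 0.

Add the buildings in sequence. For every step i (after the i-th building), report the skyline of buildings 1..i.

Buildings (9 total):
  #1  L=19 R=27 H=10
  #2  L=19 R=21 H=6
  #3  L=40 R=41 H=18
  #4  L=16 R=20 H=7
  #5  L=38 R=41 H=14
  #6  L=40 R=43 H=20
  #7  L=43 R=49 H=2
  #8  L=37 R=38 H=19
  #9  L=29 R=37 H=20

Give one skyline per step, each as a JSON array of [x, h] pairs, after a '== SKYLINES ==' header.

== SKYLINES ==
[[19,10],[27,0]]
[[19,10],[27,0]]
[[19,10],[27,0],[40,18],[41,0]]
[[16,7],[19,10],[27,0],[40,18],[41,0]]
[[16,7],[19,10],[27,0],[38,14],[40,18],[41,0]]
[[16,7],[19,10],[27,0],[38,14],[40,20],[43,0]]
[[16,7],[19,10],[27,0],[38,14],[40,20],[43,2],[49,0]]
[[16,7],[19,10],[27,0],[37,19],[38,14],[40,20],[43,2],[49,0]]
[[16,7],[19,10],[27,0],[29,20],[37,19],[38,14],[40,20],[43,2],[49,0]]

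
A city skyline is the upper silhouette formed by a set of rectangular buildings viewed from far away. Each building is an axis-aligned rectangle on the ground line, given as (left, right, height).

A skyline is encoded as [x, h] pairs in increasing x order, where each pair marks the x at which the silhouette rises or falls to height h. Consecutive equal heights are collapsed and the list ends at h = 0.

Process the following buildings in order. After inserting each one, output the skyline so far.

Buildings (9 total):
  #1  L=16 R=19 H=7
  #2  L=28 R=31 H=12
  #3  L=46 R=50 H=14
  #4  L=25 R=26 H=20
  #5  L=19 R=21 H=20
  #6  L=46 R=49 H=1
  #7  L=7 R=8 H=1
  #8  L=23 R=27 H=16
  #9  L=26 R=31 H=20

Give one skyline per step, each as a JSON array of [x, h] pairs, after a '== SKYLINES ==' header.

== SKYLINES ==
[[16,7],[19,0]]
[[16,7],[19,0],[28,12],[31,0]]
[[16,7],[19,0],[28,12],[31,0],[46,14],[50,0]]
[[16,7],[19,0],[25,20],[26,0],[28,12],[31,0],[46,14],[50,0]]
[[16,7],[19,20],[21,0],[25,20],[26,0],[28,12],[31,0],[46,14],[50,0]]
[[16,7],[19,20],[21,0],[25,20],[26,0],[28,12],[31,0],[46,14],[50,0]]
[[7,1],[8,0],[16,7],[19,20],[21,0],[25,20],[26,0],[28,12],[31,0],[46,14],[50,0]]
[[7,1],[8,0],[16,7],[19,20],[21,0],[23,16],[25,20],[26,16],[27,0],[28,12],[31,0],[46,14],[50,0]]
[[7,1],[8,0],[16,7],[19,20],[21,0],[23,16],[25,20],[31,0],[46,14],[50,0]]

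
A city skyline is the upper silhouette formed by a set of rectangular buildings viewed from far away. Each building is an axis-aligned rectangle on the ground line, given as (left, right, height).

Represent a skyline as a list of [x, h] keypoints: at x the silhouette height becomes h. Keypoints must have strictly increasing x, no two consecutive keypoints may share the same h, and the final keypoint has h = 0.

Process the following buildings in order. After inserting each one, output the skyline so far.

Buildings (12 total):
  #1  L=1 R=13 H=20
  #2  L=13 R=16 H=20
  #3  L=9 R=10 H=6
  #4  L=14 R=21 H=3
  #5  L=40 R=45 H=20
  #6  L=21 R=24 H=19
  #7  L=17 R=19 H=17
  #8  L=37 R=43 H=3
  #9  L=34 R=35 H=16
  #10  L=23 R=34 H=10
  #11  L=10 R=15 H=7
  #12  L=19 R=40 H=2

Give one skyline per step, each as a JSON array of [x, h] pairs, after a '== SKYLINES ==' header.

== SKYLINES ==
[[1,20],[13,0]]
[[1,20],[16,0]]
[[1,20],[16,0]]
[[1,20],[16,3],[21,0]]
[[1,20],[16,3],[21,0],[40,20],[45,0]]
[[1,20],[16,3],[21,19],[24,0],[40,20],[45,0]]
[[1,20],[16,3],[17,17],[19,3],[21,19],[24,0],[40,20],[45,0]]
[[1,20],[16,3],[17,17],[19,3],[21,19],[24,0],[37,3],[40,20],[45,0]]
[[1,20],[16,3],[17,17],[19,3],[21,19],[24,0],[34,16],[35,0],[37,3],[40,20],[45,0]]
[[1,20],[16,3],[17,17],[19,3],[21,19],[24,10],[34,16],[35,0],[37,3],[40,20],[45,0]]
[[1,20],[16,3],[17,17],[19,3],[21,19],[24,10],[34,16],[35,0],[37,3],[40,20],[45,0]]
[[1,20],[16,3],[17,17],[19,3],[21,19],[24,10],[34,16],[35,2],[37,3],[40,20],[45,0]]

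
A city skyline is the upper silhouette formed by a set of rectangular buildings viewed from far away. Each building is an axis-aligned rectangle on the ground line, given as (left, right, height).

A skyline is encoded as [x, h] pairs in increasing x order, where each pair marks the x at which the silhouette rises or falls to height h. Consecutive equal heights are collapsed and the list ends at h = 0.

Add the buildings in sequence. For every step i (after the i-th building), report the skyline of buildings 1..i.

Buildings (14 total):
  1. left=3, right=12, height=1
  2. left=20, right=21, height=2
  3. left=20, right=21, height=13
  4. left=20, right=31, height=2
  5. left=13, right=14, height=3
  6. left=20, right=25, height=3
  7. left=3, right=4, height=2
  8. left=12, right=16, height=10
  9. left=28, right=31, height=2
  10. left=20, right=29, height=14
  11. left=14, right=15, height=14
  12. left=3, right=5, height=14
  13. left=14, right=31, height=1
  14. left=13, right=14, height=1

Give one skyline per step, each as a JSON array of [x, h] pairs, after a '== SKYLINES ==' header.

== SKYLINES ==
[[3,1],[12,0]]
[[3,1],[12,0],[20,2],[21,0]]
[[3,1],[12,0],[20,13],[21,0]]
[[3,1],[12,0],[20,13],[21,2],[31,0]]
[[3,1],[12,0],[13,3],[14,0],[20,13],[21,2],[31,0]]
[[3,1],[12,0],[13,3],[14,0],[20,13],[21,3],[25,2],[31,0]]
[[3,2],[4,1],[12,0],[13,3],[14,0],[20,13],[21,3],[25,2],[31,0]]
[[3,2],[4,1],[12,10],[16,0],[20,13],[21,3],[25,2],[31,0]]
[[3,2],[4,1],[12,10],[16,0],[20,13],[21,3],[25,2],[31,0]]
[[3,2],[4,1],[12,10],[16,0],[20,14],[29,2],[31,0]]
[[3,2],[4,1],[12,10],[14,14],[15,10],[16,0],[20,14],[29,2],[31,0]]
[[3,14],[5,1],[12,10],[14,14],[15,10],[16,0],[20,14],[29,2],[31,0]]
[[3,14],[5,1],[12,10],[14,14],[15,10],[16,1],[20,14],[29,2],[31,0]]
[[3,14],[5,1],[12,10],[14,14],[15,10],[16,1],[20,14],[29,2],[31,0]]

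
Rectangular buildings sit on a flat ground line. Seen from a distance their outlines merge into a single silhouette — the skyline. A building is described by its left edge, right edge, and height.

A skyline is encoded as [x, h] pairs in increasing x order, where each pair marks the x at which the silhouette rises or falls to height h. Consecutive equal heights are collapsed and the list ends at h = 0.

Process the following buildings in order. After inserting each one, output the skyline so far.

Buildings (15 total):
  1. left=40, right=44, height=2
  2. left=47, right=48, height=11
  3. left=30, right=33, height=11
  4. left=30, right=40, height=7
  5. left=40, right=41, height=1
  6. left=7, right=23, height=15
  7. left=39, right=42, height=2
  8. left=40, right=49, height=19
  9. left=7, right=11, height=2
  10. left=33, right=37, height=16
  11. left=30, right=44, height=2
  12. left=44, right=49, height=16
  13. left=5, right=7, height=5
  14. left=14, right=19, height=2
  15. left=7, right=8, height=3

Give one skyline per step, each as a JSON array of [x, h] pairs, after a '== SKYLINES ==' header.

== SKYLINES ==
[[40,2],[44,0]]
[[40,2],[44,0],[47,11],[48,0]]
[[30,11],[33,0],[40,2],[44,0],[47,11],[48,0]]
[[30,11],[33,7],[40,2],[44,0],[47,11],[48,0]]
[[30,11],[33,7],[40,2],[44,0],[47,11],[48,0]]
[[7,15],[23,0],[30,11],[33,7],[40,2],[44,0],[47,11],[48,0]]
[[7,15],[23,0],[30,11],[33,7],[40,2],[44,0],[47,11],[48,0]]
[[7,15],[23,0],[30,11],[33,7],[40,19],[49,0]]
[[7,15],[23,0],[30,11],[33,7],[40,19],[49,0]]
[[7,15],[23,0],[30,11],[33,16],[37,7],[40,19],[49,0]]
[[7,15],[23,0],[30,11],[33,16],[37,7],[40,19],[49,0]]
[[7,15],[23,0],[30,11],[33,16],[37,7],[40,19],[49,0]]
[[5,5],[7,15],[23,0],[30,11],[33,16],[37,7],[40,19],[49,0]]
[[5,5],[7,15],[23,0],[30,11],[33,16],[37,7],[40,19],[49,0]]
[[5,5],[7,15],[23,0],[30,11],[33,16],[37,7],[40,19],[49,0]]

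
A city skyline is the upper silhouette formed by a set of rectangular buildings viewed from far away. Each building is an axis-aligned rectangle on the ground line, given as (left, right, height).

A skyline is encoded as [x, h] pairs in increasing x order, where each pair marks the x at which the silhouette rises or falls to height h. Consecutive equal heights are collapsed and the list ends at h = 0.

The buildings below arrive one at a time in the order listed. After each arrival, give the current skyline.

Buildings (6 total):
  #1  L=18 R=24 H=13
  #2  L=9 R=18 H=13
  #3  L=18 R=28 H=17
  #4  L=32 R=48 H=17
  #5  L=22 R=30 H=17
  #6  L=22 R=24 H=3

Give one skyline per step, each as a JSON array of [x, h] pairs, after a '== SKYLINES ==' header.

== SKYLINES ==
[[18,13],[24,0]]
[[9,13],[24,0]]
[[9,13],[18,17],[28,0]]
[[9,13],[18,17],[28,0],[32,17],[48,0]]
[[9,13],[18,17],[30,0],[32,17],[48,0]]
[[9,13],[18,17],[30,0],[32,17],[48,0]]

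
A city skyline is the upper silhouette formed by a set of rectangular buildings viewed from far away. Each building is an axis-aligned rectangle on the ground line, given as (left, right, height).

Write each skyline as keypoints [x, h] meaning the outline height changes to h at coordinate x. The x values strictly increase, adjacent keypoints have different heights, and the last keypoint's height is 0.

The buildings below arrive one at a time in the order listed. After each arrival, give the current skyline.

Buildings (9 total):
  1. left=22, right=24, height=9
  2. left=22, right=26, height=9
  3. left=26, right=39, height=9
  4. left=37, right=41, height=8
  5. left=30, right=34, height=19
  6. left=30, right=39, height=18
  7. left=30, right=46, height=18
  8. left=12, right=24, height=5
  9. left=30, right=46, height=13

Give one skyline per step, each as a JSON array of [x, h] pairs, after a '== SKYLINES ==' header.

== SKYLINES ==
[[22,9],[24,0]]
[[22,9],[26,0]]
[[22,9],[39,0]]
[[22,9],[39,8],[41,0]]
[[22,9],[30,19],[34,9],[39,8],[41,0]]
[[22,9],[30,19],[34,18],[39,8],[41,0]]
[[22,9],[30,19],[34,18],[46,0]]
[[12,5],[22,9],[30,19],[34,18],[46,0]]
[[12,5],[22,9],[30,19],[34,18],[46,0]]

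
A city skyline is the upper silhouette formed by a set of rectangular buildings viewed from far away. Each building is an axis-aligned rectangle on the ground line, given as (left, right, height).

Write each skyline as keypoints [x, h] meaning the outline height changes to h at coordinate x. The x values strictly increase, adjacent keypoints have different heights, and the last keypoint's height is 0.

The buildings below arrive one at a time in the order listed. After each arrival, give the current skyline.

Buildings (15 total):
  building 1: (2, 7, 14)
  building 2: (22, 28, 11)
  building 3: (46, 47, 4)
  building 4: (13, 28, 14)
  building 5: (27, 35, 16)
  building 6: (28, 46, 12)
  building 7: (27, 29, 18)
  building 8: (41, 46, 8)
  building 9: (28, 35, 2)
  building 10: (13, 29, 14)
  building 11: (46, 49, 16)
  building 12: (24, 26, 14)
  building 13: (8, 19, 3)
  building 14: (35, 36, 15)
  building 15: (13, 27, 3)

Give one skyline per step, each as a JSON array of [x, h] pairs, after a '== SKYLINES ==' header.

== SKYLINES ==
[[2,14],[7,0]]
[[2,14],[7,0],[22,11],[28,0]]
[[2,14],[7,0],[22,11],[28,0],[46,4],[47,0]]
[[2,14],[7,0],[13,14],[28,0],[46,4],[47,0]]
[[2,14],[7,0],[13,14],[27,16],[35,0],[46,4],[47,0]]
[[2,14],[7,0],[13,14],[27,16],[35,12],[46,4],[47,0]]
[[2,14],[7,0],[13,14],[27,18],[29,16],[35,12],[46,4],[47,0]]
[[2,14],[7,0],[13,14],[27,18],[29,16],[35,12],[46,4],[47,0]]
[[2,14],[7,0],[13,14],[27,18],[29,16],[35,12],[46,4],[47,0]]
[[2,14],[7,0],[13,14],[27,18],[29,16],[35,12],[46,4],[47,0]]
[[2,14],[7,0],[13,14],[27,18],[29,16],[35,12],[46,16],[49,0]]
[[2,14],[7,0],[13,14],[27,18],[29,16],[35,12],[46,16],[49,0]]
[[2,14],[7,0],[8,3],[13,14],[27,18],[29,16],[35,12],[46,16],[49,0]]
[[2,14],[7,0],[8,3],[13,14],[27,18],[29,16],[35,15],[36,12],[46,16],[49,0]]
[[2,14],[7,0],[8,3],[13,14],[27,18],[29,16],[35,15],[36,12],[46,16],[49,0]]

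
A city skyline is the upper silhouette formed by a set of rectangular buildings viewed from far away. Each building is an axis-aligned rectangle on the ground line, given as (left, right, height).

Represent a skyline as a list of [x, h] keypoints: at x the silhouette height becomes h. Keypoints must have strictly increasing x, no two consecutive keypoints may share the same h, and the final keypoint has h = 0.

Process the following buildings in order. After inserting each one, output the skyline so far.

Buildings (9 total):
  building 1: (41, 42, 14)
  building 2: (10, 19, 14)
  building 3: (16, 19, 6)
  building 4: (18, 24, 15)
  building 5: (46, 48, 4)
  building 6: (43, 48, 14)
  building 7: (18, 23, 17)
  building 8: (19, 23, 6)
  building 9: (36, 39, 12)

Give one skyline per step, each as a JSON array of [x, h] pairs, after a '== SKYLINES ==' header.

== SKYLINES ==
[[41,14],[42,0]]
[[10,14],[19,0],[41,14],[42,0]]
[[10,14],[19,0],[41,14],[42,0]]
[[10,14],[18,15],[24,0],[41,14],[42,0]]
[[10,14],[18,15],[24,0],[41,14],[42,0],[46,4],[48,0]]
[[10,14],[18,15],[24,0],[41,14],[42,0],[43,14],[48,0]]
[[10,14],[18,17],[23,15],[24,0],[41,14],[42,0],[43,14],[48,0]]
[[10,14],[18,17],[23,15],[24,0],[41,14],[42,0],[43,14],[48,0]]
[[10,14],[18,17],[23,15],[24,0],[36,12],[39,0],[41,14],[42,0],[43,14],[48,0]]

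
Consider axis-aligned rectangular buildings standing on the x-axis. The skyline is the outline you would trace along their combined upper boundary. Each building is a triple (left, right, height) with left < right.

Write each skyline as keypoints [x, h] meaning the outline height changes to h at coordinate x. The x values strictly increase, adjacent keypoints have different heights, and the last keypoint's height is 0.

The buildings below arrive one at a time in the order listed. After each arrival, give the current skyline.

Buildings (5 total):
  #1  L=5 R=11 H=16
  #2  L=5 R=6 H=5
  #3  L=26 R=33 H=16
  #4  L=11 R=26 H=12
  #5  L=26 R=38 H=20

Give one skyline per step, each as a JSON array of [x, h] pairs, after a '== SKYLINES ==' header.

== SKYLINES ==
[[5,16],[11,0]]
[[5,16],[11,0]]
[[5,16],[11,0],[26,16],[33,0]]
[[5,16],[11,12],[26,16],[33,0]]
[[5,16],[11,12],[26,20],[38,0]]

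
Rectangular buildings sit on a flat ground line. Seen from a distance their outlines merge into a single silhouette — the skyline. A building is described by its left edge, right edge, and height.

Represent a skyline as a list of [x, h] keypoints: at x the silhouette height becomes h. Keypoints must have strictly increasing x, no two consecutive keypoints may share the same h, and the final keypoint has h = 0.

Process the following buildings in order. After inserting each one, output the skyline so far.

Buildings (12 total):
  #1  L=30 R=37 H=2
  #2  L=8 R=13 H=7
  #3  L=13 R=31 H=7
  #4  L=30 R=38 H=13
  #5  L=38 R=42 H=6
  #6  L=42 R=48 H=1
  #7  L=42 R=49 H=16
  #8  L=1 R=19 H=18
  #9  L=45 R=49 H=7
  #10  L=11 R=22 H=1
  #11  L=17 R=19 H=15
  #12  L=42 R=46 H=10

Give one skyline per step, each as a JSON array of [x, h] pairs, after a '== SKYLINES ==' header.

== SKYLINES ==
[[30,2],[37,0]]
[[8,7],[13,0],[30,2],[37,0]]
[[8,7],[31,2],[37,0]]
[[8,7],[30,13],[38,0]]
[[8,7],[30,13],[38,6],[42,0]]
[[8,7],[30,13],[38,6],[42,1],[48,0]]
[[8,7],[30,13],[38,6],[42,16],[49,0]]
[[1,18],[19,7],[30,13],[38,6],[42,16],[49,0]]
[[1,18],[19,7],[30,13],[38,6],[42,16],[49,0]]
[[1,18],[19,7],[30,13],[38,6],[42,16],[49,0]]
[[1,18],[19,7],[30,13],[38,6],[42,16],[49,0]]
[[1,18],[19,7],[30,13],[38,6],[42,16],[49,0]]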